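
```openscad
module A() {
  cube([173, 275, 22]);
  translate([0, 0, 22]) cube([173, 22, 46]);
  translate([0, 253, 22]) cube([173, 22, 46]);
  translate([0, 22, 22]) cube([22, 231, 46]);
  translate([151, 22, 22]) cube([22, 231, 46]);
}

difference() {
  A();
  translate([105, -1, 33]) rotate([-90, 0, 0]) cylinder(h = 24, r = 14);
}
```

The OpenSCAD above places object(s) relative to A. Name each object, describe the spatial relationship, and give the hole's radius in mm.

The subtracted cylinder has r = 14 mm.

A is an open box. The open box has a circular hole through its front wall. The hole's radius is 14 mm.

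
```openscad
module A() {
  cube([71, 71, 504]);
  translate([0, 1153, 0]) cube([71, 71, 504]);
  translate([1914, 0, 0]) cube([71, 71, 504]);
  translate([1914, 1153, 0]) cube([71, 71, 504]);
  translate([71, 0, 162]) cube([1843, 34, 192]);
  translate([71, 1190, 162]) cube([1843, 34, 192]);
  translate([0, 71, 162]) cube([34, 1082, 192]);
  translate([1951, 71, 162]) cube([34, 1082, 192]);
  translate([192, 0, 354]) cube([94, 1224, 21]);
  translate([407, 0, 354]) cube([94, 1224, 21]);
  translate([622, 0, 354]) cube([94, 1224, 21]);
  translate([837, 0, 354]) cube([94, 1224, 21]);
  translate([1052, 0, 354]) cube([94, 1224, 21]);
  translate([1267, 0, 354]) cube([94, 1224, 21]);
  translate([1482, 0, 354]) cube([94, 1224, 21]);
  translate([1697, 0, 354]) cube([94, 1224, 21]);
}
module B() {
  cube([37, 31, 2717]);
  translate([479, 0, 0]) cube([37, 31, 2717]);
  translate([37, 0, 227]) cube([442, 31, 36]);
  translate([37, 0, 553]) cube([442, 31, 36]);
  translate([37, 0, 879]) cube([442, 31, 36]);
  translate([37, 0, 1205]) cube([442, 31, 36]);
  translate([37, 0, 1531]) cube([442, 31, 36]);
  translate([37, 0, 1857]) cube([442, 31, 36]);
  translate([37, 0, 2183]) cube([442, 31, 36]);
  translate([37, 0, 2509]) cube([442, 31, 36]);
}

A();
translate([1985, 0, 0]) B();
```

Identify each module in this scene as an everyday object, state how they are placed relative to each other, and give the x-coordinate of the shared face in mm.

A is a bed frame. B is a ladder. The ladder is against the bed frame's +x side, with their −y faces flush. The x-coordinate of the shared face is 1985 mm.

The bed frame's +x face and the ladder's −x face are both at x = 1985 mm.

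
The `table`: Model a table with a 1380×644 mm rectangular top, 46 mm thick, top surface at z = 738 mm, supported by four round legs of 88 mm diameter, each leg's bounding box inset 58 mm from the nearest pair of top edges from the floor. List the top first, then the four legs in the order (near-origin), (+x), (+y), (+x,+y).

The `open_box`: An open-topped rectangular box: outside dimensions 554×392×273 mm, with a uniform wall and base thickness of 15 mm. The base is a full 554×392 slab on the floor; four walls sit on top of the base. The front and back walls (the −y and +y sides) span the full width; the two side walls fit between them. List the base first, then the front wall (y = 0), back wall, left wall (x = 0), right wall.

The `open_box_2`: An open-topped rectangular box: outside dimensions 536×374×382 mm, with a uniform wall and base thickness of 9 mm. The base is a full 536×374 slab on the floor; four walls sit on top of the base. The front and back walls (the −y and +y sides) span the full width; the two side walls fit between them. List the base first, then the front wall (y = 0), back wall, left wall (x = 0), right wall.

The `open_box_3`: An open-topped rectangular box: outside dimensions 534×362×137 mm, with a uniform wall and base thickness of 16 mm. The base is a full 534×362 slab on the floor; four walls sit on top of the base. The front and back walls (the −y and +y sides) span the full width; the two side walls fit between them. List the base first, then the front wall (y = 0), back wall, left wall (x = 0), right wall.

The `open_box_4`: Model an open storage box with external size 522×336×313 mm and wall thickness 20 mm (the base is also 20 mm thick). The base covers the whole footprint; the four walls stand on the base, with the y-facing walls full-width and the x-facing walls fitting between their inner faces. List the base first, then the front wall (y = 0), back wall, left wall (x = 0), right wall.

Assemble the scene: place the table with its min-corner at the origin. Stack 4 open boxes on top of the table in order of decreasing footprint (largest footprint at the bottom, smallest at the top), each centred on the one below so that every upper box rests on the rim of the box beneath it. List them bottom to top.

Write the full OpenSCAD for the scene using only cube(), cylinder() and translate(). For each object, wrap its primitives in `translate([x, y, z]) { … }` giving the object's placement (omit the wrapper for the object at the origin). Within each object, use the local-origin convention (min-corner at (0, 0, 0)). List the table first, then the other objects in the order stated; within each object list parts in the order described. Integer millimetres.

translate([0, 0, 692]) cube([1380, 644, 46]);
translate([102, 102, 0]) cylinder(h = 692, r = 44);
translate([1278, 102, 0]) cylinder(h = 692, r = 44);
translate([102, 542, 0]) cylinder(h = 692, r = 44);
translate([1278, 542, 0]) cylinder(h = 692, r = 44);
translate([413, 126, 738]) {
  cube([554, 392, 15]);
  translate([0, 0, 15]) cube([554, 15, 258]);
  translate([0, 377, 15]) cube([554, 15, 258]);
  translate([0, 15, 15]) cube([15, 362, 258]);
  translate([539, 15, 15]) cube([15, 362, 258]);
}
translate([422, 135, 1011]) {
  cube([536, 374, 9]);
  translate([0, 0, 9]) cube([536, 9, 373]);
  translate([0, 365, 9]) cube([536, 9, 373]);
  translate([0, 9, 9]) cube([9, 356, 373]);
  translate([527, 9, 9]) cube([9, 356, 373]);
}
translate([423, 141, 1393]) {
  cube([534, 362, 16]);
  translate([0, 0, 16]) cube([534, 16, 121]);
  translate([0, 346, 16]) cube([534, 16, 121]);
  translate([0, 16, 16]) cube([16, 330, 121]);
  translate([518, 16, 16]) cube([16, 330, 121]);
}
translate([429, 154, 1530]) {
  cube([522, 336, 20]);
  translate([0, 0, 20]) cube([522, 20, 293]);
  translate([0, 316, 20]) cube([522, 20, 293]);
  translate([0, 20, 20]) cube([20, 296, 293]);
  translate([502, 20, 20]) cube([20, 296, 293]);
}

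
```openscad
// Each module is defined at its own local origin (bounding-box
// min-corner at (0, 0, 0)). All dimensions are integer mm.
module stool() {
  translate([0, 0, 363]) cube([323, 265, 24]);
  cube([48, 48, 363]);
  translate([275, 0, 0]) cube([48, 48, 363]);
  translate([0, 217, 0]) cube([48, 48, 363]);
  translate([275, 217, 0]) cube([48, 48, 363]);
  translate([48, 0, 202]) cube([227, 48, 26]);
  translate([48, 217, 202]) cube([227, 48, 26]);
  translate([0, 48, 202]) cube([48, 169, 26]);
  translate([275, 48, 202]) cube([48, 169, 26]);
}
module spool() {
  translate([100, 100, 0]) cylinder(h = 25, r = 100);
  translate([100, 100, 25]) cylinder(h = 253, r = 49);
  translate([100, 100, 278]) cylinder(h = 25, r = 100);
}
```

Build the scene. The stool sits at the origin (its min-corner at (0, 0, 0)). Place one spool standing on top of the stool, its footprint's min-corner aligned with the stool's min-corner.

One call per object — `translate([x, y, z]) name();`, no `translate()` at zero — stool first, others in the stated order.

stool();
translate([0, 0, 387]) spool();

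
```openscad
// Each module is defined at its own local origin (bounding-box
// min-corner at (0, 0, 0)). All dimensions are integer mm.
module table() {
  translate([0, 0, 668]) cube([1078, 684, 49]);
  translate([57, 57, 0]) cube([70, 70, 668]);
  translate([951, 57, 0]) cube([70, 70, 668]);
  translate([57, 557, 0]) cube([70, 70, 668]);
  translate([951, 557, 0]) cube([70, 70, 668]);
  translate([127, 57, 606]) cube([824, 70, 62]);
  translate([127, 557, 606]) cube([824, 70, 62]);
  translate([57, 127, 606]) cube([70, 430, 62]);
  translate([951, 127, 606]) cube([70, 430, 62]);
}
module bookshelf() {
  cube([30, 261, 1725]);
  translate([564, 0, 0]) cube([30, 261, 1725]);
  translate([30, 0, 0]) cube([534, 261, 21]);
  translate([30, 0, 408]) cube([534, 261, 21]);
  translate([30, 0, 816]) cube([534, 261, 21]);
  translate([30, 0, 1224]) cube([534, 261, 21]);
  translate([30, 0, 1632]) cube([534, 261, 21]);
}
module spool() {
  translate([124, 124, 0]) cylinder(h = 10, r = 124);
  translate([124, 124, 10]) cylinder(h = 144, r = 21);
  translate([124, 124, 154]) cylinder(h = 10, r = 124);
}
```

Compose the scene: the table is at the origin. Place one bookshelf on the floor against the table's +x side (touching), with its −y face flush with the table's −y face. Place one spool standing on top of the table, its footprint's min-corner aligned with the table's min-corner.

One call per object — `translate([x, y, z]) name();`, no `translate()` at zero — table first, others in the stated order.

table();
translate([1078, 0, 0]) bookshelf();
translate([0, 0, 717]) spool();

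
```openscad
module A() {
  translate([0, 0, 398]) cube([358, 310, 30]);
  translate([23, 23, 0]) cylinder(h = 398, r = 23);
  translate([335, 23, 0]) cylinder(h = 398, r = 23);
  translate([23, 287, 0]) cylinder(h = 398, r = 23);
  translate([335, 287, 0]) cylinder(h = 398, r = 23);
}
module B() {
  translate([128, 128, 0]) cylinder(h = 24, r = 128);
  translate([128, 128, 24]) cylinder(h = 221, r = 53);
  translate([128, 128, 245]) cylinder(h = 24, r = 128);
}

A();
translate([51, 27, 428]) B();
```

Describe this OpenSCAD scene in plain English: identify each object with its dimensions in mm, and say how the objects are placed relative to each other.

A is a four-legged stool. The seat is 358×310 mm, 30 mm thick, top at z = 428 mm. It stands on four round legs, each 46 mm in diameter, from z = 0 to the seat underside, each leg's axis is inset half a diameter from the nearest pair of seat edges (so the leg's bounding box is flush with the corner).

B is a spool: two coaxial disc flanges of radius 128 mm and thickness 24 mm, joined by a core cylinder of radius 53 mm and height 221 mm. The lower flange rests on z = 0 and the three cylinders share a vertical axis.

The spool is on top of the stool, centred.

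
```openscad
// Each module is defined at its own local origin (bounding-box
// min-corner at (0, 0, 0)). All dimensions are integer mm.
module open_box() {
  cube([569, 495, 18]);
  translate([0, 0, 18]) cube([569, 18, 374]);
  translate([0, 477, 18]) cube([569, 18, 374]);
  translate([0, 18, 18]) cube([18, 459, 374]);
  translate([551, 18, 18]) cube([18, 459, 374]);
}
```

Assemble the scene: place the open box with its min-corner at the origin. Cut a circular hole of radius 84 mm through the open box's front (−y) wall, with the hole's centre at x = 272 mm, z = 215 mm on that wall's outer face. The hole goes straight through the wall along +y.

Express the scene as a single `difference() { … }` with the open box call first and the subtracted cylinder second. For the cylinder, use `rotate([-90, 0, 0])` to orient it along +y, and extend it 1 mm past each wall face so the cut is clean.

difference() {
  open_box();
  translate([272, -1, 215]) rotate([-90, 0, 0]) cylinder(h = 20, r = 84);
}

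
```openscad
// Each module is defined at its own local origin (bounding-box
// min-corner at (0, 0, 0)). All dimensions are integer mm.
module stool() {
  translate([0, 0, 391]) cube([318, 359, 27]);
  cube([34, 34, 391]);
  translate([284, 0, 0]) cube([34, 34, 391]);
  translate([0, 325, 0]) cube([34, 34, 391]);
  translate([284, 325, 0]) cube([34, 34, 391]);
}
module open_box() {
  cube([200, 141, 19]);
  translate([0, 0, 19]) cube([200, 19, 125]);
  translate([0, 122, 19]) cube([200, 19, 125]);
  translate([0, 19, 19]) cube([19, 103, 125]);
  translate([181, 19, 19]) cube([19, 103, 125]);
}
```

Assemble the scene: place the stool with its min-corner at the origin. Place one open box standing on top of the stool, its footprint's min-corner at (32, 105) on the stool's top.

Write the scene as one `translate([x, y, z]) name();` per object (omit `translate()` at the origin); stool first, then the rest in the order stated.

stool();
translate([32, 105, 418]) open_box();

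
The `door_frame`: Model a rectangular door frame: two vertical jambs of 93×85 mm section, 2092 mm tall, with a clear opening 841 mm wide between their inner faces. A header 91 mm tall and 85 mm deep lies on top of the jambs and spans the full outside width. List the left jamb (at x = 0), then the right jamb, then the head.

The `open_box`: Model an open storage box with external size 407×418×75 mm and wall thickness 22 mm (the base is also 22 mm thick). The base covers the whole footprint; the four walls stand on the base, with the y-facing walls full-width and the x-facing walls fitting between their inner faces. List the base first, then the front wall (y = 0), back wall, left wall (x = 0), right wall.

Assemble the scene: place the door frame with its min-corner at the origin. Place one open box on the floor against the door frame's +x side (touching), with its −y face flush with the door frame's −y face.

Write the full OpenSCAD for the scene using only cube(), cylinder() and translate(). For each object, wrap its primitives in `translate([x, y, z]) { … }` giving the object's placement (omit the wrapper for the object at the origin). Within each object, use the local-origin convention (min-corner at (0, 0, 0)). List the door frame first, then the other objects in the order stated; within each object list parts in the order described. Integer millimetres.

cube([93, 85, 2092]);
translate([934, 0, 0]) cube([93, 85, 2092]);
translate([0, 0, 2092]) cube([1027, 85, 91]);
translate([1027, 0, 0]) {
  cube([407, 418, 22]);
  translate([0, 0, 22]) cube([407, 22, 53]);
  translate([0, 396, 22]) cube([407, 22, 53]);
  translate([0, 22, 22]) cube([22, 374, 53]);
  translate([385, 22, 22]) cube([22, 374, 53]);
}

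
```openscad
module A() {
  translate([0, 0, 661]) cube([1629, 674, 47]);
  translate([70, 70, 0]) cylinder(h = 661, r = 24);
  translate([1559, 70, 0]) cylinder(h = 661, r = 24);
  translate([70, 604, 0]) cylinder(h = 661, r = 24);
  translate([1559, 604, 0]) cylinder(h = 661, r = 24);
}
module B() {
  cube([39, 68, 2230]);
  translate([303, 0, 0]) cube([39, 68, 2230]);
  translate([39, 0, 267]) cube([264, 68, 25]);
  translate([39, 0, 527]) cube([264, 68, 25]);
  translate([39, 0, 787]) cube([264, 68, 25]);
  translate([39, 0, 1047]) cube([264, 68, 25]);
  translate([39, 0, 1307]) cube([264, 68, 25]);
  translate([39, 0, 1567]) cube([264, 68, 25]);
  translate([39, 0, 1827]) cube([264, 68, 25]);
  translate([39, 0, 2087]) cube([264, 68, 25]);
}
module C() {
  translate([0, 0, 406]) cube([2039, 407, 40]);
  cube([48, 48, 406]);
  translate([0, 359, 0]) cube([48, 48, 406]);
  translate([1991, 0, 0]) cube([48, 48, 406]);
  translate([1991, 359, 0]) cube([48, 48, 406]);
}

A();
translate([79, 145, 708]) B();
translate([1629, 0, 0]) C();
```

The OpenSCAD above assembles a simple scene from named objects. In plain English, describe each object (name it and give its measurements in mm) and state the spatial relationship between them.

A is a table with a 1629×674 mm rectangular top, 47 mm thick, top surface at z = 708 mm, supported by four round legs of 48 mm diameter, each leg's bounding box inset 46 mm from the nearest pair of top edges, running from the floor.

B is a straight ladder. Two 39×68 mm vertical rails, 2230 mm tall, stand 342 mm apart (outside-to-outside) with their front faces coplanar on the −y side. 8 rungs, each 68 mm deep and 25 mm tall, span between the inner faces of the rails, front faces flush with the rails. The lowest rung's underside is at z = 267 mm and rungs are spaced 260 mm apart (underside to underside).

C is a long wooden bench with a 2039 mm (x) × 407 mm (y) seat, 40 mm thick, its top surface 446 mm above the floor. Four 48 mm square legs at the seat corners, flush with the edges, run from z = 0 to the seat underside.

The ladder is on top of the table. The bench is against the table's +x side, with their −y faces flush.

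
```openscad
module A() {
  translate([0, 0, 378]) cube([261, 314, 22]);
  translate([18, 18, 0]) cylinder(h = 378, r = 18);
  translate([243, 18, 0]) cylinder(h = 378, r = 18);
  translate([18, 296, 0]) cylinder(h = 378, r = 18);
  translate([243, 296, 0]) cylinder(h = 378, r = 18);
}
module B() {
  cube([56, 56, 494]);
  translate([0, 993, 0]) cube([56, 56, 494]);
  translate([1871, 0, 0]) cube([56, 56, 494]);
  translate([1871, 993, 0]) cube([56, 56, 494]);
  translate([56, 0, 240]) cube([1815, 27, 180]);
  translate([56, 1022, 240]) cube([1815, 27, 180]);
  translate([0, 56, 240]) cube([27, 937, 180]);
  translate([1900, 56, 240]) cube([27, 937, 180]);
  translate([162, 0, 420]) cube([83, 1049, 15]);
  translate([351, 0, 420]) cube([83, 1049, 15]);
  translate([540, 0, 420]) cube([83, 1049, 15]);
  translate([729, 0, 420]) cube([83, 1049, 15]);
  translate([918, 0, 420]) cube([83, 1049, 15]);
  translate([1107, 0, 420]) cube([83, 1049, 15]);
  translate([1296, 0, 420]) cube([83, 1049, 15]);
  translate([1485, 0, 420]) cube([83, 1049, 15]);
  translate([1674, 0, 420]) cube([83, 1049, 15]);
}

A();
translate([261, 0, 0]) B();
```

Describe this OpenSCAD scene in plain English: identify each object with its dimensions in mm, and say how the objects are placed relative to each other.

A is a four-legged stool. The seat is a 261×314×22 mm slab whose top surface is at z = 400 mm; four round legs, each 36 mm in diameter, run from the floor (z = 0) to the underside of the seat, each leg's axis is inset half a diameter from the nearest pair of seat edges (so the leg's bounding box is flush with the corner).

B is a bed frame 1927 mm long (x) by 1049 mm wide (y). Four 56×56 mm corner posts, 494 mm tall, at the corners of the footprint. Four rails of 27 mm thickness and 180 mm height run between adjacent posts with their undersides at z = 240 mm, their outer faces flush with the outside of the frame (the two x-running rails run between the posts' inner faces; the two y-running rails run between the posts' inner faces). 9 slats, each 83 mm wide (x) and 15 mm thick, lie across the top of the two x-running rails, running the full 1049 mm width of the frame in y; the slats are evenly spaced along x between the inner faces of the end posts with equal gaps (rounded down to the nearest mm) at the −x end and between each pair — any rounding remainder accumulates at the +x end.

The bed frame is against the stool's +x side, with their −y faces flush.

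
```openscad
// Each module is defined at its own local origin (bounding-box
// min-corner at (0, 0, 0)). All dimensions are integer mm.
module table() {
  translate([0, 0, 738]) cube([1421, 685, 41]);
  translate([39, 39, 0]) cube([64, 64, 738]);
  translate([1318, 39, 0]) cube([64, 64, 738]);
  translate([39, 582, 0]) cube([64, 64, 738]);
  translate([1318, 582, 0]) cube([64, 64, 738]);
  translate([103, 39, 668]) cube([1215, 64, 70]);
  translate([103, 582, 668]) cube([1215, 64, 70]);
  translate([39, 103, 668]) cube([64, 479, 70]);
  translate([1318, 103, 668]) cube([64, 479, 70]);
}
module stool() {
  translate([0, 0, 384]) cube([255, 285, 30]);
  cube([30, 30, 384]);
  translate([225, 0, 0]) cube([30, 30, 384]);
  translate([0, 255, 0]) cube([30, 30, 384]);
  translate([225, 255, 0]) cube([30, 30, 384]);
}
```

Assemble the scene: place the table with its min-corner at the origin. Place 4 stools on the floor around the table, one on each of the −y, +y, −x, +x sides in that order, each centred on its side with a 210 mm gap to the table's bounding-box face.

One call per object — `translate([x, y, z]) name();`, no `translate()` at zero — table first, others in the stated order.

table();
translate([583, -495, 0]) stool();
translate([583, 895, 0]) stool();
translate([-465, 200, 0]) stool();
translate([1631, 200, 0]) stool();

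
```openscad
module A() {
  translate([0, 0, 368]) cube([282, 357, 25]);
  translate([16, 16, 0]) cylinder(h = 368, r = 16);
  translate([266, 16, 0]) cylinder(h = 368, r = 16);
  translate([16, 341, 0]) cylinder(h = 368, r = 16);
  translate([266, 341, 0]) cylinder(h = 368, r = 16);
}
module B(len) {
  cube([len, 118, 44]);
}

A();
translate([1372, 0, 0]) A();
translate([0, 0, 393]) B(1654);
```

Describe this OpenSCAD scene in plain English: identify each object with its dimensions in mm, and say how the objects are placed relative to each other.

A is a simple wooden stool: a rectangular seat 282 mm (x) by 357 mm (y), 25 mm thick, top face at z = 393 mm, on four round legs, each 32 mm in diameter. The legs rest on z = 0, each leg's axis is inset half a diameter from the nearest pair of seat edges (so the leg's bounding box is flush with the corner).

B is a rectangular beam 1654 mm long (x), 118 mm deep (y), 44 mm thick (z).

The beam spans the tops of two stools placed 1090 mm apart, resting at z = 393 mm.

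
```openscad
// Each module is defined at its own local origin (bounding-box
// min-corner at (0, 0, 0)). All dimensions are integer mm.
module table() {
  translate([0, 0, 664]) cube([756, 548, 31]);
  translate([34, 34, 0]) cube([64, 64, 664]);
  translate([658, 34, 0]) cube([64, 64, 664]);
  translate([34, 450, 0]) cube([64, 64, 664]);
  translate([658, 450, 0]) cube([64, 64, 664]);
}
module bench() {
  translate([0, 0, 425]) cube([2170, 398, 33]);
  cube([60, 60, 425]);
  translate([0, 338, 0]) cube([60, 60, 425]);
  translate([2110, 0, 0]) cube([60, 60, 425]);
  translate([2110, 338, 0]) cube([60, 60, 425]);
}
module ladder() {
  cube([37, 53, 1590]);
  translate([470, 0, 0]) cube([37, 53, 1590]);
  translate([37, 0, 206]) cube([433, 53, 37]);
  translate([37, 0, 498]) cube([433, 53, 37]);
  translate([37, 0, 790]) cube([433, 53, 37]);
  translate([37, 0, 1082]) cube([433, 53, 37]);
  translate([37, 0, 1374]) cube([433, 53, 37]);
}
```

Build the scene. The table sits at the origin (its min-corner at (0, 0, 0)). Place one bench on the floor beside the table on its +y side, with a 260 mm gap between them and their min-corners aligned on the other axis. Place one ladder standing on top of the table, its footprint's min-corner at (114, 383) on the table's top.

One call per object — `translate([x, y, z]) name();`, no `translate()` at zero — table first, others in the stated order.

table();
translate([0, 808, 0]) bench();
translate([114, 383, 695]) ladder();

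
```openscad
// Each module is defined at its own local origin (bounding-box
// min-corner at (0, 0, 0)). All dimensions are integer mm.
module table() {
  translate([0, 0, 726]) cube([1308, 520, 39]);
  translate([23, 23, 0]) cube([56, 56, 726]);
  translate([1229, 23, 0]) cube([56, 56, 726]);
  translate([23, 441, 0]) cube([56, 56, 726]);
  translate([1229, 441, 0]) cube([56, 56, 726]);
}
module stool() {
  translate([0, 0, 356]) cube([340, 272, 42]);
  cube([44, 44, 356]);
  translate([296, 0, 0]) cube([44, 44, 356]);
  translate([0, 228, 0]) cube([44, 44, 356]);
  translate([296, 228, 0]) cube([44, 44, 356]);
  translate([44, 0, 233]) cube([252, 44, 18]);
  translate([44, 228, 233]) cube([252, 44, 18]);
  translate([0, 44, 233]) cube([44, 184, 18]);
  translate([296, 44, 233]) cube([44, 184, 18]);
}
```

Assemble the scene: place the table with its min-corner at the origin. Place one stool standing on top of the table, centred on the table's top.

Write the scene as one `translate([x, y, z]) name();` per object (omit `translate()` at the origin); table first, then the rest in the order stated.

table();
translate([484, 124, 765]) stool();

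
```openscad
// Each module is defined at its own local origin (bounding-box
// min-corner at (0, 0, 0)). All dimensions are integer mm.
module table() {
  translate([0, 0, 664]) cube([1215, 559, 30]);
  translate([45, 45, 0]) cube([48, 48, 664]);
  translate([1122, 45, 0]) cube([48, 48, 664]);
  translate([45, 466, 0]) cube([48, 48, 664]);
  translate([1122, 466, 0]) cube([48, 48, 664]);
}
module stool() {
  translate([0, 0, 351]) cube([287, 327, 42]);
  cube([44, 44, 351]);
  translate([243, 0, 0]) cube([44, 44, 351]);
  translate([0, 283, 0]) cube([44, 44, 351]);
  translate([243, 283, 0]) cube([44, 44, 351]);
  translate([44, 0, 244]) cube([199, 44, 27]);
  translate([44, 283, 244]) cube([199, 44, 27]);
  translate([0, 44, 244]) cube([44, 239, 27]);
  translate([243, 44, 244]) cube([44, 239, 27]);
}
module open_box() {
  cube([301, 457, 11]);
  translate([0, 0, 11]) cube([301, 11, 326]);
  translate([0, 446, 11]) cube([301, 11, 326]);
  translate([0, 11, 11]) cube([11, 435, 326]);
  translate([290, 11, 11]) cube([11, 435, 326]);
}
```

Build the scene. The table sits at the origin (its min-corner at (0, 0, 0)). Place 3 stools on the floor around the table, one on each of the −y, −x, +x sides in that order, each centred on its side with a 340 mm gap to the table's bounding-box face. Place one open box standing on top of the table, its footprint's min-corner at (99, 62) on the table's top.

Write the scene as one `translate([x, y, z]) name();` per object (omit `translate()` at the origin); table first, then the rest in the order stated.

table();
translate([464, -667, 0]) stool();
translate([-627, 116, 0]) stool();
translate([1555, 116, 0]) stool();
translate([99, 62, 694]) open_box();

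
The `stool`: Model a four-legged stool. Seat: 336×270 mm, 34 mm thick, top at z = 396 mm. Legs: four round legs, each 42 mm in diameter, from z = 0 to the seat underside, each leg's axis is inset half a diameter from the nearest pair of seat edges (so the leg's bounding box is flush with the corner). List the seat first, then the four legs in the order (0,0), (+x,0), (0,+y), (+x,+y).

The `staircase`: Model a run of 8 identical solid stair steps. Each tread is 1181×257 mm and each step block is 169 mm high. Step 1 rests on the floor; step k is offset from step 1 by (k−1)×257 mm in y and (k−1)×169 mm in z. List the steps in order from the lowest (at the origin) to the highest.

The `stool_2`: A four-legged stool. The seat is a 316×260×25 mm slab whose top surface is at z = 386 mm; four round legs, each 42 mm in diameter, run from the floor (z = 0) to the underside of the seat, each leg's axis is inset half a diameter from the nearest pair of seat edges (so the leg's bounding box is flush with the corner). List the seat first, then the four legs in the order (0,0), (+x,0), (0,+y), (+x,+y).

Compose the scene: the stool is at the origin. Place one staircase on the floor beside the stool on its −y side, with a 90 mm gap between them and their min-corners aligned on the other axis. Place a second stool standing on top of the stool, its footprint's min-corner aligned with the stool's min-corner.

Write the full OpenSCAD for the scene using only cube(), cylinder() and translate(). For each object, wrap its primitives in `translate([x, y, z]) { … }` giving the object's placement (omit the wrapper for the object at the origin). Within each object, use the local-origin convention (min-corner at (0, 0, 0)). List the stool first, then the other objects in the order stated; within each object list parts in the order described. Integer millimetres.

translate([0, 0, 362]) cube([336, 270, 34]);
translate([21, 21, 0]) cylinder(h = 362, r = 21);
translate([315, 21, 0]) cylinder(h = 362, r = 21);
translate([21, 249, 0]) cylinder(h = 362, r = 21);
translate([315, 249, 0]) cylinder(h = 362, r = 21);
translate([0, -2146, 0]) {
  cube([1181, 257, 169]);
  translate([0, 257, 169]) cube([1181, 257, 169]);
  translate([0, 514, 338]) cube([1181, 257, 169]);
  translate([0, 771, 507]) cube([1181, 257, 169]);
  translate([0, 1028, 676]) cube([1181, 257, 169]);
  translate([0, 1285, 845]) cube([1181, 257, 169]);
  translate([0, 1542, 1014]) cube([1181, 257, 169]);
  translate([0, 1799, 1183]) cube([1181, 257, 169]);
}
translate([0, 0, 396]) {
  translate([0, 0, 361]) cube([316, 260, 25]);
  translate([21, 21, 0]) cylinder(h = 361, r = 21);
  translate([295, 21, 0]) cylinder(h = 361, r = 21);
  translate([21, 239, 0]) cylinder(h = 361, r = 21);
  translate([295, 239, 0]) cylinder(h = 361, r = 21);
}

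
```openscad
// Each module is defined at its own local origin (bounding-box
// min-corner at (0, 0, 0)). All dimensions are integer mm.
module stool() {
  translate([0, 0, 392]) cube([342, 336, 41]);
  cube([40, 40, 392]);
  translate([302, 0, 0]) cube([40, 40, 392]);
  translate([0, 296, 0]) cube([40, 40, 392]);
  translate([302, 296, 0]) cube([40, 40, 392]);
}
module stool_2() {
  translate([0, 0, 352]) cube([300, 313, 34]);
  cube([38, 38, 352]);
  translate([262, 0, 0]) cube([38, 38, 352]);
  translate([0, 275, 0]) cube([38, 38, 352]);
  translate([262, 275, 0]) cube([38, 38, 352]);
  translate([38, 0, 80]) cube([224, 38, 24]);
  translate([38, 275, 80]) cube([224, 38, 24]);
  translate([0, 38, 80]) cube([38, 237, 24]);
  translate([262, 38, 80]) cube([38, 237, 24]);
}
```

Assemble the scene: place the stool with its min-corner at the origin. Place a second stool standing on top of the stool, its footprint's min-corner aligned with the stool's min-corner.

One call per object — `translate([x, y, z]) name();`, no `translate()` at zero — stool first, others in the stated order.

stool();
translate([0, 0, 433]) stool_2();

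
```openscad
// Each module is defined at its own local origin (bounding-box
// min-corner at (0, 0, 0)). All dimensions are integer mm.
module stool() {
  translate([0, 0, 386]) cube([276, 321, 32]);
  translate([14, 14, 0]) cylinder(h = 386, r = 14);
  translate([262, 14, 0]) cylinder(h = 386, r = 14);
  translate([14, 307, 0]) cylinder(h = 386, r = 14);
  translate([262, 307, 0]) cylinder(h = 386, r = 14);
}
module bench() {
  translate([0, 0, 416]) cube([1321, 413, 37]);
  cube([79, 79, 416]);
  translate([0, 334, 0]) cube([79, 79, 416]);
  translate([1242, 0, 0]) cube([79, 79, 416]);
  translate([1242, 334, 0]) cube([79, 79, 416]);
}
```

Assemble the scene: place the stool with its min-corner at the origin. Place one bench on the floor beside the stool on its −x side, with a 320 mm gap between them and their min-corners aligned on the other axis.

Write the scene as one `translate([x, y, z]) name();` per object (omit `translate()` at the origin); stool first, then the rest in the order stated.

stool();
translate([-1641, 0, 0]) bench();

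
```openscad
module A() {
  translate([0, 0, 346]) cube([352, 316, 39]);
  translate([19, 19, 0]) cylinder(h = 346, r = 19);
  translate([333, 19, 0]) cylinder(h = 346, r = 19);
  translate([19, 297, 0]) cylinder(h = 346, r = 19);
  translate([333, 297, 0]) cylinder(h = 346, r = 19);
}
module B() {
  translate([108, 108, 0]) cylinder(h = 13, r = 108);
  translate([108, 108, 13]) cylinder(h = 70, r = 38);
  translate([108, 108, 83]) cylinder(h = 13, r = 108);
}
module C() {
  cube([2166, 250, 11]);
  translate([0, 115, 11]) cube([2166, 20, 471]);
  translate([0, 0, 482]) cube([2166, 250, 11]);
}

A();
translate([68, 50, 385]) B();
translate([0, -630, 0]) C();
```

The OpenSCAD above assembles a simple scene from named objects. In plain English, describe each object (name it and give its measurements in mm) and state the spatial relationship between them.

A is a simple wooden stool: a rectangular seat 352 mm (x) by 316 mm (y), 39 mm thick, top face at z = 385 mm, on four round legs, each 38 mm in diameter. The legs rest on z = 0, each leg's axis is inset half a diameter from the nearest pair of seat edges (so the leg's bounding box is flush with the corner).

B is a spool: two coaxial disc flanges of radius 108 mm and thickness 13 mm, joined by a core cylinder of radius 38 mm and height 70 mm. The lower flange rests on z = 0 and the three cylinders share a vertical axis.

C is an I-beam lying along x, 2166 mm long. Overall section height 493 mm. Two flanges 250 mm wide (y) and 11 mm thick, one on the floor and one at the top; a web 20 mm thick runs between them, centred on the flange width.

The spool is on top of the stool, centred. The I-beam is on the floor beside the stool on its −y side.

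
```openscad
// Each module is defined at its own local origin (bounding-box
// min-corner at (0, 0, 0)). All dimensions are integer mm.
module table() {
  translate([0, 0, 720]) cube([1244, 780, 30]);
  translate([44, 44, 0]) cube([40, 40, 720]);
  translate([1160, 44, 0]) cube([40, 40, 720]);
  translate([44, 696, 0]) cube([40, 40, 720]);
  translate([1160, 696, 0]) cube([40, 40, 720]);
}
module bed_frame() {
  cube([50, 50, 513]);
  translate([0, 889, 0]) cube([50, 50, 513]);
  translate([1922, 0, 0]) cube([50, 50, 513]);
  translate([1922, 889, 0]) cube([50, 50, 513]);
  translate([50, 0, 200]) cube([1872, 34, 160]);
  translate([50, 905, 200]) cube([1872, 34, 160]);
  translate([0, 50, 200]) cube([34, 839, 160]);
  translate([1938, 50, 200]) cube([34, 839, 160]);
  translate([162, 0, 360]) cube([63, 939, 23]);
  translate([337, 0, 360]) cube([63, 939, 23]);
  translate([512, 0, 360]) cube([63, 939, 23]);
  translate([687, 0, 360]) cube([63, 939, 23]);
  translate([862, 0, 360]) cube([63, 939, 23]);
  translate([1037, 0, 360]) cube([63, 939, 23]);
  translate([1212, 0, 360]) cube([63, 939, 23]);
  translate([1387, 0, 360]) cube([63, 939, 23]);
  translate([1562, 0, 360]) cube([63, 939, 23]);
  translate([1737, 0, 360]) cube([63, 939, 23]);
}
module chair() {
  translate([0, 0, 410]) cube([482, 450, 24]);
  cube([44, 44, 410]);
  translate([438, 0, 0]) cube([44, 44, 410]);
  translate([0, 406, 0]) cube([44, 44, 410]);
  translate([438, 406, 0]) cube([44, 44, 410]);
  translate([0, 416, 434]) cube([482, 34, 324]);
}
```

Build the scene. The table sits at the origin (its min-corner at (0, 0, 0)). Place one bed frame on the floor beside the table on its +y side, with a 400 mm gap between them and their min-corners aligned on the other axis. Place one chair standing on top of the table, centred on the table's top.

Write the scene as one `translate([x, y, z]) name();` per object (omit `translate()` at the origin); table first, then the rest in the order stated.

table();
translate([0, 1180, 0]) bed_frame();
translate([381, 165, 750]) chair();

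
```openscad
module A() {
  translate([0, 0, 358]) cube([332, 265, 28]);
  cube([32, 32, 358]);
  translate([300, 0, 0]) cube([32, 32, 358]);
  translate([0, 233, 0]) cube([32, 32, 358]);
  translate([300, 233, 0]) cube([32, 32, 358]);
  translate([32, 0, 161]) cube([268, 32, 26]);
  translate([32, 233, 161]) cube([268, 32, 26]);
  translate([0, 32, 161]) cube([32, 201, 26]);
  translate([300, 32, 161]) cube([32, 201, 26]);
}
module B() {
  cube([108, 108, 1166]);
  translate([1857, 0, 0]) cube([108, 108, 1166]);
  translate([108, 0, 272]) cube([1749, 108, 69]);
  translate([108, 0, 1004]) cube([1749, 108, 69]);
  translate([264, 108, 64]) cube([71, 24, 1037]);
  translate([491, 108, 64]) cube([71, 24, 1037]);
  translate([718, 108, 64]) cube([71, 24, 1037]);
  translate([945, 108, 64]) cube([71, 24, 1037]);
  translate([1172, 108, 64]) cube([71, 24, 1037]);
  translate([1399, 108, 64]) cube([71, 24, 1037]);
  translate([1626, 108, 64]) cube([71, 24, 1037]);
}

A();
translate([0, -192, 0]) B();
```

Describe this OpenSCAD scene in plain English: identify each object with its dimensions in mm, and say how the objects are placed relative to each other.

A is a simple wooden stool: a rectangular seat 332 mm (x) by 265 mm (y), 28 mm thick, top face at z = 386 mm, on four square legs, each 32×32 mm in cross-section. The legs rest on z = 0, each flush with a corner of the seat. Four stretchers, 32 mm wide and 26 mm tall, connect adjacent legs with their undersides at z = 161 mm, each running between the inner faces of the legs it joins and aligned with the legs' outer faces on the other axis.

B is a fence section. Two 108×108 mm posts, 1166 mm tall, stand on the floor with a clear span of 1749 mm between their inner faces. Two horizontal rails of 108×69 mm section span the gap between the posts with their undersides at z = 272 mm and z = 1004 mm, flush with the posts' −y face. 7 pickets, each 71 mm wide, 24 mm thick and 1037 mm tall, are fixed to the +y face of the rails with their bottoms at z = 64 mm, evenly spaced across the span with equal gaps (rounded down to the nearest mm) at the −x end and between each pair — any rounding remainder accumulates at the +x end.

The fence section is on the floor beside the stool on its −y side.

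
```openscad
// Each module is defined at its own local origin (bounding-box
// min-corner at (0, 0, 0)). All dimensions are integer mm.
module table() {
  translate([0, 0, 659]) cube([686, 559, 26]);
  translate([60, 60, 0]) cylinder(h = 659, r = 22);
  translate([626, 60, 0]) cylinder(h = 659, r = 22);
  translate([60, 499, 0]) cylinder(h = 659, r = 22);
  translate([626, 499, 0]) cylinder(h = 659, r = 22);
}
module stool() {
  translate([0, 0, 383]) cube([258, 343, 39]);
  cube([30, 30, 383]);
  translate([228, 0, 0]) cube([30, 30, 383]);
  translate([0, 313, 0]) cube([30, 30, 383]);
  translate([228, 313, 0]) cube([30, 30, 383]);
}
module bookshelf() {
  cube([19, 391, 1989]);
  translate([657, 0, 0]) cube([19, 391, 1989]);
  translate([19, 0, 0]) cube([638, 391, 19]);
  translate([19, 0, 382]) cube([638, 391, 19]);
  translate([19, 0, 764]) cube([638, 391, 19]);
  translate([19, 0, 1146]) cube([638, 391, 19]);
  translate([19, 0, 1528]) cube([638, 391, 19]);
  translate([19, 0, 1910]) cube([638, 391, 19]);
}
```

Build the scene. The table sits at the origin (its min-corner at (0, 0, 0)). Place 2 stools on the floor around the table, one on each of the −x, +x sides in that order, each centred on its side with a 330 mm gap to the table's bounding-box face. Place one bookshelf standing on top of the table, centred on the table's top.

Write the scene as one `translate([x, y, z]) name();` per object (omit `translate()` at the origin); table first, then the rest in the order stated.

table();
translate([-588, 108, 0]) stool();
translate([1016, 108, 0]) stool();
translate([5, 84, 685]) bookshelf();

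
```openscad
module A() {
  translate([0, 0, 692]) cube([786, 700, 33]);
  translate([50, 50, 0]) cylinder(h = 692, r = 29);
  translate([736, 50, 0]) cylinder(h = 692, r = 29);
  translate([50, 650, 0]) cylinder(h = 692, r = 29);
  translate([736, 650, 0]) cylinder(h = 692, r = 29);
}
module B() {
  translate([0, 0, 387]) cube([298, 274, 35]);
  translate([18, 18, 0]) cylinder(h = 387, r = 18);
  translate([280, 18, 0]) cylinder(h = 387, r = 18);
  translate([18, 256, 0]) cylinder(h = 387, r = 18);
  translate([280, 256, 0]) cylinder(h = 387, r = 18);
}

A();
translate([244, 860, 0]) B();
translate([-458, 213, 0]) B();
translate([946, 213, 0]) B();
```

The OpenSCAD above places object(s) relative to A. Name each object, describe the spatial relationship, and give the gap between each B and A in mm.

Each stool's nearest face is 160 mm from the table's bounding box.

A is a table. B is a stool. Three stools sit around the table at the +y, −x, +x sides. The gap between each stool and the table is 160 mm.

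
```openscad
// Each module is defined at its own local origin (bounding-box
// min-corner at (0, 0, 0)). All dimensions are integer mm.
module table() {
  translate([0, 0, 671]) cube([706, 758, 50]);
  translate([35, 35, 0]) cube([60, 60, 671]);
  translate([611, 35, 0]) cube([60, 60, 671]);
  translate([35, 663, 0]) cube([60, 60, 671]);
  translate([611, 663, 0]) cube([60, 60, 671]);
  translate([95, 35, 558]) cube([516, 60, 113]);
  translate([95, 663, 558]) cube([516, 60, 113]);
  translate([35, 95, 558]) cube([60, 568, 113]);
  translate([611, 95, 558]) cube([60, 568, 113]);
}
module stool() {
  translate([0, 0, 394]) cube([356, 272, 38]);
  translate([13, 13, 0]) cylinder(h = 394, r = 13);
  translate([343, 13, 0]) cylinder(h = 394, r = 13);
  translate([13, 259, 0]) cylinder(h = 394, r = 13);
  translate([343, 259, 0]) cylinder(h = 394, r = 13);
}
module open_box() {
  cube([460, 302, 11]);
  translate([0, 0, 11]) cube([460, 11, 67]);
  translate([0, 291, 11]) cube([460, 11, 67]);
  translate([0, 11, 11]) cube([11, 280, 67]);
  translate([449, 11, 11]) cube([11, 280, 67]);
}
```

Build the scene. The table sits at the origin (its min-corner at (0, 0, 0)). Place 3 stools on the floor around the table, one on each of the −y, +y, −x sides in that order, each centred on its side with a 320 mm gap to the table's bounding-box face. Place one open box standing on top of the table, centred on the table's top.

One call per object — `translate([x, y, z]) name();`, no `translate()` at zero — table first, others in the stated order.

table();
translate([175, -592, 0]) stool();
translate([175, 1078, 0]) stool();
translate([-676, 243, 0]) stool();
translate([123, 228, 721]) open_box();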